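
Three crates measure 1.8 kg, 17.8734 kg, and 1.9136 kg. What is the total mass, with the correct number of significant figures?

21.6 kg

1.8 kg + 17.8734 kg + 1.9136 kg = 21.5870 kg.
Addition/subtraction keeps the fewest decimal places: 1.8 → 1 decimal place, 17.8734 → 4 decimal places, 1.9136 → 4 decimal places; limit is 1.
Rounded to 1 decimal place: 21.6 kg.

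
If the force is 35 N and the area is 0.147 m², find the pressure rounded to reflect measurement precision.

2.4 × 10² Pa

pressure = 35 N ÷ 0.147 m² = 238.095238095… Pa.
35 has 2 significant figures; 0.147 has 3.
Division/multiplication keeps the fewest: 2 significant figures.
Rounded: 2.4 × 10² Pa.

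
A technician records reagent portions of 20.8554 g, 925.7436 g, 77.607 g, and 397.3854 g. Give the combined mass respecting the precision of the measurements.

1421.591 g

20.8554 g + 925.7436 g + 77.607 g + 397.3854 g = 1421.5914 g.
Addition/subtraction keeps the fewest decimal places: 20.8554 → 4 decimal places, 925.7436 → 4 decimal places, 77.607 → 3 decimal places, 397.3854 → 4 decimal places; limit is 3.
Rounded to 3 decimal places: 1421.591 g.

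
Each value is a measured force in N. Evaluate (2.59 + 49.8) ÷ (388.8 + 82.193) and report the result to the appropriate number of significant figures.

0.111

2.59 + 49.8 = 52.39, limited to 1 d.p. → 3 s.f.; 388.8 + 82.193 = 470.993, limited to 1 d.p. → 4 s.f.
Carrying full precision, 52.39 ÷ 470.993 = 0.111233075651…; keep min(3, 4) = 3 s.f.
Rounded to 3 significant figures: 0.111.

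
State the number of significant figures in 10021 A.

10021: zeros between nonzero digits are significant.

5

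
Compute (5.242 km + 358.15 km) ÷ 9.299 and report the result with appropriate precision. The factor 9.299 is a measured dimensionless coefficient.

39.08 km

5.242 km + 358.15 km = 363.392 km; the sum is limited to 2 decimal places (5 s.f.).
Carrying full precision, 363.392 ÷ 9.299 = 39.0786106033… km; 9.299 has 4 s.f., so the result keeps min(5, 4) = 4 s.f.
Rounded to 4 significant figures: 39.08 km.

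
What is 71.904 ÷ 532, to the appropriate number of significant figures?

0.135

71.904 ÷ 532 = 0.135157894737…
Multiplication/division keeps the fewest significant figures: 71.904 → 5 s.f., 532 → 3 s.f.; limit is 3.
Rounded to 3 significant figures: 0.135.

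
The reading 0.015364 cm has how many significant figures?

0.015364: leading zeros are not significant.

5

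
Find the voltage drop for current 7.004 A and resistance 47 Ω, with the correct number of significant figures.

voltage drop = 7.004 A × 47 Ω = 329.188 V.
7.004 has 4 significant figures; 47 has 2.
Division/multiplication keeps the fewest: 2 significant figures.
Rounded: 3.3 × 10² V.

3.3 × 10² V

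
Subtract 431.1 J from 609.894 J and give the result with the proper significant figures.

609.894 J − 431.1 J = 178.794 J.
Addition/subtraction keeps the fewest decimal places: 609.894 → 3 decimal places, 431.1 → 1 decimal place; limit is 1.
Rounded to 1 decimal place: 178.8 J.

178.8 J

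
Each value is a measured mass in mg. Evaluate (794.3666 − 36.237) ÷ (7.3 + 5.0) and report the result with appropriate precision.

794.3666 − 36.237 = 758.1296, limited to 3 d.p. → 6 s.f.; 7.3 + 5.0 = 12.3, limited to 1 d.p. → 3 s.f.
Carrying full precision, 758.1296 ÷ 12.3 = 61.6365528455…; keep min(6, 3) = 3 s.f.
Rounded to 3 significant figures: 61.6.

61.6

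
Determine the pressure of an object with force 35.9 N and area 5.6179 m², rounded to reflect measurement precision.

pressure = 35.9 N ÷ 5.6179 m² = 6.39028818598… Pa.
35.9 has 3 significant figures; 5.6179 has 5.
Division/multiplication keeps the fewest: 3 significant figures.
Rounded: 6.39 Pa.

6.39 Pa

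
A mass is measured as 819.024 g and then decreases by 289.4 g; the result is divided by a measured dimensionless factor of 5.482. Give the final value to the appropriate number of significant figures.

819.024 g − 289.4 g = 529.624 g; the difference is limited to 1 decimal place (4 s.f.).
Carrying full precision, 529.624 ÷ 5.482 = 96.6114556731… g; 5.482 has 4 s.f., so the result keeps min(4, 4) = 4 s.f.
Rounded to 4 significant figures: 96.61 g.

96.61 g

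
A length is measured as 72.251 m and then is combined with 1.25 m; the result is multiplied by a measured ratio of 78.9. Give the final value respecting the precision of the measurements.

5.80 × 10³ m

72.251 m + 1.25 m = 73.501 m; the sum is limited to 2 decimal places (4 s.f.).
Carrying full precision, 73.501 × 78.9 = 5799.2289 m; 78.9 has 3 s.f., so the result keeps min(4, 3) = 3 s.f.
Rounded to 3 significant figures: 5.80 × 10³ m.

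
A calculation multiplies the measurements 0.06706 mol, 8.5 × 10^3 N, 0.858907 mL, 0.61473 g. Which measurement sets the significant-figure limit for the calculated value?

8.5 × 10^3 N

0.06706 mol → 4 s.f.; 8.5 × 10^3 N → 2 s.f.; 0.858907 mL → 6 s.f.; 0.61473 g → 5 s.f.
The fewest is 2 significant figures, from 8.5 × 10^3 N.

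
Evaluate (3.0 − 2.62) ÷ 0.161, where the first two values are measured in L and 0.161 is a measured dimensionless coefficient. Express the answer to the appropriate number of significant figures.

3.0 L − 2.62 L = 0.38 L; the difference is limited to 1 decimal place (1 s.f.).
Carrying full precision, 0.38 ÷ 0.161 = 2.3602484472… L; 0.161 has 3 s.f., so the result keeps min(1, 3) = 1 s.f.
Rounded to 1 significant figure: 2 L.

2 L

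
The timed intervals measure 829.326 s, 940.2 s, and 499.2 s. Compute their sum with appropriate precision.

2268.7 s

829.326 s + 940.2 s + 499.2 s = 2268.726 s.
Addition/subtraction keeps the fewest decimal places: 829.326 → 3 decimal places, 940.2 → 1 decimal place, 499.2 → 1 decimal place; limit is 1.
Rounded to 1 decimal place: 2268.7 s.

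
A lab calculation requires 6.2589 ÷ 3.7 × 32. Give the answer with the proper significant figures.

54

6.2589 ÷ 3.7 × 32 = 54.131027027…
Multiplication/division keeps the fewest significant figures: 6.2589 → 5 s.f., 3.7 → 2 s.f., 32 → 2 s.f.; limit is 2.
Rounded to 2 significant figures: 54.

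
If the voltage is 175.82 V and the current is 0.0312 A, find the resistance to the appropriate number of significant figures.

5.64 × 10^3 Ω

resistance = 175.82 V ÷ 0.0312 A = 5635.25641026… Ω.
175.82 has 5 significant figures; 0.0312 has 3.
Division/multiplication keeps the fewest: 3 significant figures.
Rounded: 5.64 × 10^3 Ω.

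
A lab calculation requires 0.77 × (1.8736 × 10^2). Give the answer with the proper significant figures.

0.77 × (1.8736 × 10^2) = 144.2672
Multiplication/division keeps the fewest significant figures: 0.77 → 2 s.f., 1.8736 × 10^2 → 5 s.f.; limit is 2.
Rounded to 2 significant figures: 1.4 × 10^2.

1.4 × 10^2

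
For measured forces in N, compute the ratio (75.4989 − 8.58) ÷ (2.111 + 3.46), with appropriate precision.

75.4989 − 8.58 = 66.9189, limited to 2 d.p. → 4 s.f.; 2.111 + 3.46 = 5.571, limited to 2 d.p. → 3 s.f.
Carrying full precision, 66.9189 ÷ 5.571 = 12.012008616…; keep min(4, 3) = 3 s.f.
Rounded to 3 significant figures: 12.0.

12.0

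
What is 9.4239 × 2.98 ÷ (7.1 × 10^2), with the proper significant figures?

9.4239 × 2.98 ÷ (7.1 × 10^2) = 0.0395538338028…
Multiplication/division keeps the fewest significant figures: 9.4239 → 5 s.f., 2.98 → 3 s.f., 7.1 × 10^2 → 2 s.f.; limit is 2.
Rounded to 2 significant figures: 4.0 × 10^-2.

4.0 × 10^-2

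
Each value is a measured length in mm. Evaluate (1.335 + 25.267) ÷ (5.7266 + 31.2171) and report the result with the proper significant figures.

0.72007

1.335 + 25.267 = 26.602, limited to 3 d.p. → 5 s.f.; 5.7266 + 31.2171 = 36.9437, limited to 4 d.p. → 6 s.f.
Carrying full precision, 26.602 ÷ 36.9437 = 0.720068644992…; keep min(5, 6) = 5 s.f.
Rounded to 5 significant figures: 0.72007.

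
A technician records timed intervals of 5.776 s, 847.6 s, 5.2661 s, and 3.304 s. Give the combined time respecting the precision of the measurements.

5.776 s + 847.6 s + 5.2661 s + 3.304 s = 861.9461 s.
Addition/subtraction keeps the fewest decimal places: 5.776 → 3 decimal places, 847.6 → 1 decimal place, 5.2661 → 4 decimal places, 3.304 → 3 decimal places; limit is 1.
Rounded to 1 decimal place: 861.9 s.

861.9 s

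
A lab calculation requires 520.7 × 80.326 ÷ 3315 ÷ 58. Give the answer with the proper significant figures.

520.7 × 80.326 ÷ 3315 ÷ 58 = 0.217536527799…
Multiplication/division keeps the fewest significant figures: 520.7 → 4 s.f., 80.326 → 5 s.f., 3315 → 4 s.f., 58 → 2 s.f.; limit is 2.
Rounded to 2 significant figures: 0.22.

0.22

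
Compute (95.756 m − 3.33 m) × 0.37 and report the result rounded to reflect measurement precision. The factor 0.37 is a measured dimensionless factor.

34 m

95.756 m − 3.33 m = 92.426 m; the difference is limited to 2 decimal places (4 s.f.).
Carrying full precision, 92.426 × 0.37 = 34.19762 m; 0.37 has 2 s.f., so the result keeps min(4, 2) = 2 s.f.
Rounded to 2 significant figures: 34 m.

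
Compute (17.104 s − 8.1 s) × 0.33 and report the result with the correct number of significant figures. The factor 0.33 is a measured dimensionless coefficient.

3.0 s

17.104 s − 8.1 s = 9.004 s; the difference is limited to 1 decimal place (2 s.f.).
Carrying full precision, 9.004 × 0.33 = 2.97132 s; 0.33 has 2 s.f., so the result keeps min(2, 2) = 2 s.f.
Rounded to 2 significant figures: 3.0 s.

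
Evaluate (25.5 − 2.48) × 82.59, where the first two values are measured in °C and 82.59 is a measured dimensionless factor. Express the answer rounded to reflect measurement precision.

25.5 °C − 2.48 °C = 23.02 °C; the difference is limited to 1 decimal place (3 s.f.).
Carrying full precision, 23.02 × 82.59 = 1901.2218 °C; 82.59 has 4 s.f., so the result keeps min(3, 4) = 3 s.f.
Rounded to 3 significant figures: 1.90 × 10³ °C.

1.90 × 10³ °C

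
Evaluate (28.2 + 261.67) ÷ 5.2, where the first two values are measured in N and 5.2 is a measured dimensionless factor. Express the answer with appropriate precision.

28.2 N + 261.67 N = 289.87 N; the sum is limited to 1 decimal place (4 s.f.).
Carrying full precision, 289.87 ÷ 5.2 = 55.7442307692… N; 5.2 has 2 s.f., so the result keeps min(4, 2) = 2 s.f.
Rounded to 2 significant figures: 56 N.

56 N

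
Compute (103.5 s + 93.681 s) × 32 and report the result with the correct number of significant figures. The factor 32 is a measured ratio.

6.3 × 10^3 s

103.5 s + 93.681 s = 197.181 s; the sum is limited to 1 decimal place (4 s.f.).
Carrying full precision, 197.181 × 32 = 6309.792 s; 32 has 2 s.f., so the result keeps min(4, 2) = 2 s.f.
Rounded to 2 significant figures: 6.3 × 10^3 s.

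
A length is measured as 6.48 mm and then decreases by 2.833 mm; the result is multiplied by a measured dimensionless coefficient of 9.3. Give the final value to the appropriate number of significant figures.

34 mm

6.48 mm − 2.833 mm = 3.647 mm; the difference is limited to 2 decimal places (3 s.f.).
Carrying full precision, 3.647 × 9.3 = 33.9171 mm; 9.3 has 2 s.f., so the result keeps min(3, 2) = 2 s.f.
Rounded to 2 significant figures: 34 mm.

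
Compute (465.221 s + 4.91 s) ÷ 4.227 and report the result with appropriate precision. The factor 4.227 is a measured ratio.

111.2 s

465.221 s + 4.91 s = 470.131 s; the sum is limited to 2 decimal places (5 s.f.).
Carrying full precision, 470.131 ÷ 4.227 = 111.220960492… s; 4.227 has 4 s.f., so the result keeps min(5, 4) = 4 s.f.
Rounded to 4 significant figures: 111.2 s.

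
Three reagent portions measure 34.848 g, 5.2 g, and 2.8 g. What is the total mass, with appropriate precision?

34.848 g + 5.2 g + 2.8 g = 42.848 g.
Addition/subtraction keeps the fewest decimal places: 34.848 → 3 decimal places, 5.2 → 1 decimal place, 2.8 → 1 decimal place; limit is 1.
Rounded to 1 decimal place: 42.8 g.

42.8 g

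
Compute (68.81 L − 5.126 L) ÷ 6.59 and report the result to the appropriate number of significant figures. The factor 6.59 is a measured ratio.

68.81 L − 5.126 L = 63.684 L; the difference is limited to 2 decimal places (4 s.f.).
Carrying full precision, 63.684 ÷ 6.59 = 9.66373292868… L; 6.59 has 3 s.f., so the result keeps min(4, 3) = 3 s.f.
Rounded to 3 significant figures: 9.66 L.

9.66 L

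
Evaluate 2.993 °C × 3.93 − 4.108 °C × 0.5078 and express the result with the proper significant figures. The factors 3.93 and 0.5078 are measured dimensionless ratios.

2.993 × 3.93 = 11.76249 → 11.8 °C (3 s.f., last digit at the 10^-1 place).
4.108 × 0.5078 = 2.0860424 → 2.086 °C (4 s.f., last digit at the 10^-3 place).
Difference: 9.6764476 °C; keep the coarser place, 10^-1.
Result: 9.7 °C.

9.7 °C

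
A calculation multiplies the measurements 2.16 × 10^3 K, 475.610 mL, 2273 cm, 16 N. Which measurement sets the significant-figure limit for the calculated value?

16 N

2.16 × 10^3 K → 3 s.f.; 475.610 mL → 6 s.f.; 2273 cm → 4 s.f.; 16 N → 2 s.f.
The fewest is 2 significant figures, from 16 N.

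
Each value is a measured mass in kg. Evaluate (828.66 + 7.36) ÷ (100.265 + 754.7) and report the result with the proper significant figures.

828.66 + 7.36 = 836.02, limited to 2 d.p. → 5 s.f.; 100.265 + 754.7 = 854.965, limited to 1 d.p. → 4 s.f.
Carrying full precision, 836.02 ÷ 854.965 = 0.977841198178…; keep min(5, 4) = 4 s.f.
Rounded to 4 significant figures: 0.9778.

0.9778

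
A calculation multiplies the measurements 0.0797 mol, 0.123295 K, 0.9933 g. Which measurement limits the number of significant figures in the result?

0.0797 mol

0.0797 mol → 3 s.f.; 0.123295 K → 6 s.f.; 0.9933 g → 4 s.f.
The fewest is 3 significant figures, from 0.0797 mol.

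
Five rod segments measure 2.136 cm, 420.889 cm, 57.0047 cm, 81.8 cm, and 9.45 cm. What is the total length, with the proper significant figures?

571.3 cm

2.136 cm + 420.889 cm + 57.0047 cm + 81.8 cm + 9.45 cm = 571.2797 cm.
Addition/subtraction keeps the fewest decimal places: 2.136 → 3 decimal places, 420.889 → 3 decimal places, 57.0047 → 4 decimal places, 81.8 → 1 decimal place, 9.45 → 2 decimal places; limit is 1.
Rounded to 1 decimal place: 571.3 cm.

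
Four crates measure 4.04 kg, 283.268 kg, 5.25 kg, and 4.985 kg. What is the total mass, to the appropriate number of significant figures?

4.04 kg + 283.268 kg + 5.25 kg + 4.985 kg = 297.543 kg.
Addition/subtraction keeps the fewest decimal places: 4.04 → 2 decimal places, 283.268 → 3 decimal places, 5.25 → 2 decimal places, 4.985 → 3 decimal places; limit is 2.
Rounded to 2 decimal places: 297.54 kg.

297.54 kg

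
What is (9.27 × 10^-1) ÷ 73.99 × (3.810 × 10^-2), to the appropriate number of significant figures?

4.77 × 10^-4

(9.27 × 10^-1) ÷ 73.99 × (3.810 × 10^-2) = 0.000477344235708…
Multiplication/division keeps the fewest significant figures: 9.27 × 10^-1 → 3 s.f., 73.99 → 4 s.f., 3.810 × 10^-2 → 4 s.f.; limit is 3.
Rounded to 3 significant figures: 4.77 × 10^-4.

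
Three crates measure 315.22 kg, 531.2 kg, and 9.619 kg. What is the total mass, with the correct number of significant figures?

315.22 kg + 531.2 kg + 9.619 kg = 856.039 kg.
Addition/subtraction keeps the fewest decimal places: 315.22 → 2 decimal places, 531.2 → 1 decimal place, 9.619 → 3 decimal places; limit is 1.
Rounded to 1 decimal place: 856.0 kg.

856.0 kg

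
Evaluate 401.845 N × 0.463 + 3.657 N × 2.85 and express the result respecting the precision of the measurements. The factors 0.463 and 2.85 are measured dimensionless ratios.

401.845 × 0.463 = 186.054235 → 186 N (3 s.f., last digit at the 10^0 place).
3.657 × 2.85 = 10.42245 → 10.4 N (3 s.f., last digit at the 10^-1 place).
Sum: 196.476685 N; keep the coarser place, 10^0.
Result: 1.96 × 10² N.

1.96 × 10² N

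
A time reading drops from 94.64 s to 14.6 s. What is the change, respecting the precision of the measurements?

94.64 s − 14.6 s = 80.04 s.
Addition/subtraction keeps the fewest decimal places: 94.64 → 2 decimal places, 14.6 → 1 decimal place; limit is 1.
Rounded to 1 decimal place: 80.0 s.

80.0 s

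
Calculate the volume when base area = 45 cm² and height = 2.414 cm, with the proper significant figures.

volume = 45 cm² × 2.414 cm = 108.63 cm³.
45 has 2 significant figures; 2.414 has 4.
Division/multiplication keeps the fewest: 2 significant figures.
Rounded: 1.1 × 10^2 cm³.

1.1 × 10^2 cm³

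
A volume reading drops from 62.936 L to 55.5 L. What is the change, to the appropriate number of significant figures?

7.4 L

62.936 L − 55.5 L = 7.436 L.
Addition/subtraction keeps the fewest decimal places: 62.936 → 3 decimal places, 55.5 → 1 decimal place; limit is 1.
Rounded to 1 decimal place: 7.4 L.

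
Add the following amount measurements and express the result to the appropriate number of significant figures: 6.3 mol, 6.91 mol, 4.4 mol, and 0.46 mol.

18.1 mol

6.3 mol + 6.91 mol + 4.4 mol + 0.46 mol = 18.07 mol.
Addition/subtraction keeps the fewest decimal places: 6.3 → 1 decimal place, 6.91 → 2 decimal places, 4.4 → 1 decimal place, 0.46 → 2 decimal places; limit is 1.
Rounded to 1 decimal place: 18.1 mol.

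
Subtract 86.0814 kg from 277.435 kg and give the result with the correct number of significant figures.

1.91354 × 10² kg

277.435 kg − 86.0814 kg = 191.3536 kg.
Addition/subtraction keeps the fewest decimal places: 277.435 → 3 decimal places, 86.0814 → 4 decimal places; limit is 3.
Rounded to 3 decimal places: 1.91354 × 10² kg.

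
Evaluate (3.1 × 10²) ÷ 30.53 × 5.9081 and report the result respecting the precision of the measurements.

(3.1 × 10²) ÷ 30.53 × 5.9081 = 59.9905339011…
Multiplication/division keeps the fewest significant figures: 3.1 × 10² → 2 s.f., 30.53 → 4 s.f., 5.9081 → 5 s.f.; limit is 2.
Rounded to 2 significant figures: 6.0 × 10¹.

6.0 × 10¹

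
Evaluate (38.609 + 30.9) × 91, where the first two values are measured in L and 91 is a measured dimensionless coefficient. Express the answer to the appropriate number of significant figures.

6.3 × 10³ L

38.609 L + 30.9 L = 69.509 L; the sum is limited to 1 decimal place (3 s.f.).
Carrying full precision, 69.509 × 91 = 6325.319 L; 91 has 2 s.f., so the result keeps min(3, 2) = 2 s.f.
Rounded to 2 significant figures: 6.3 × 10³ L.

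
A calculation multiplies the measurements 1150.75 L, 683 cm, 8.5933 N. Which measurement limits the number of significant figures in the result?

683 cm

1150.75 L → 6 s.f.; 683 cm → 3 s.f.; 8.5933 N → 5 s.f.
The fewest is 3 significant figures, from 683 cm.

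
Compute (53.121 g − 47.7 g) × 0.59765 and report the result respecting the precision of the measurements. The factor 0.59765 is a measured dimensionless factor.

53.121 g − 47.7 g = 5.421 g; the difference is limited to 1 decimal place (2 s.f.).
Carrying full precision, 5.421 × 0.59765 = 3.23986065 g; 0.59765 has 5 s.f., so the result keeps min(2, 5) = 2 s.f.
Rounded to 2 significant figures: 3.2 g.

3.2 g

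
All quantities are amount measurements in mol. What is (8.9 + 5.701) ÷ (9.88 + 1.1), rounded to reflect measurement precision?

1.33

8.9 + 5.701 = 14.601, limited to 1 d.p. → 3 s.f.; 9.88 + 1.1 = 10.98, limited to 1 d.p. → 3 s.f.
Carrying full precision, 14.601 ÷ 10.98 = 1.32978142077…; keep min(3, 3) = 3 s.f.
Rounded to 3 significant figures: 1.33.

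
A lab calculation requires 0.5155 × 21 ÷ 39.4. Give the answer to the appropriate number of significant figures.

0.27

0.5155 × 21 ÷ 39.4 = 0.274758883249…
Multiplication/division keeps the fewest significant figures: 0.5155 → 4 s.f., 21 → 2 s.f., 39.4 → 3 s.f.; limit is 2.
Rounded to 2 significant figures: 0.27.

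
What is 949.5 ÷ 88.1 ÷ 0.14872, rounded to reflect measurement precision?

949.5 ÷ 88.1 ÷ 0.14872 = 72.4685687141…
Multiplication/division keeps the fewest significant figures: 949.5 → 4 s.f., 88.1 → 3 s.f., 0.14872 → 5 s.f.; limit is 3.
Rounded to 3 significant figures: 72.5.

72.5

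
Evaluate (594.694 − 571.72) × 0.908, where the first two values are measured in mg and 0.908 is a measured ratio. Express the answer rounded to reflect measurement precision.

594.694 mg − 571.72 mg = 22.974 mg; the difference is limited to 2 decimal places (4 s.f.).
Carrying full precision, 22.974 × 0.908 = 20.860392 mg; 0.908 has 3 s.f., so the result keeps min(4, 3) = 3 s.f.
Rounded to 3 significant figures: 20.9 mg.

20.9 mg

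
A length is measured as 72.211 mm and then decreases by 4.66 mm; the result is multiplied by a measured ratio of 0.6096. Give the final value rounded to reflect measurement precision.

41.18 mm

72.211 mm − 4.66 mm = 67.551 mm; the difference is limited to 2 decimal places (4 s.f.).
Carrying full precision, 67.551 × 0.6096 = 41.1790896 mm; 0.6096 has 4 s.f., so the result keeps min(4, 4) = 4 s.f.
Rounded to 4 significant figures: 41.18 mm.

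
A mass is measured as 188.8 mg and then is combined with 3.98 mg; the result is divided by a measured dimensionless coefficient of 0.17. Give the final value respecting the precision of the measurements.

188.8 mg + 3.98 mg = 192.78 mg; the sum is limited to 1 decimal place (4 s.f.).
Carrying full precision, 192.78 ÷ 0.17 = 1134 mg; 0.17 has 2 s.f., so the result keeps min(4, 2) = 2 s.f.
Rounded to 2 significant figures: 1.1 × 10^3 mg.

1.1 × 10^3 mg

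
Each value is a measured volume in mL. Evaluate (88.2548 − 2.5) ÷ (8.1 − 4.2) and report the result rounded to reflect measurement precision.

22

88.2548 − 2.5 = 85.7548, limited to 1 d.p. → 3 s.f.; 8.1 − 4.2 = 3.9, limited to 1 d.p. → 2 s.f.
Carrying full precision, 85.7548 ÷ 3.9 = 21.9884102564…; keep min(3, 2) = 2 s.f.
Rounded to 2 significant figures: 22.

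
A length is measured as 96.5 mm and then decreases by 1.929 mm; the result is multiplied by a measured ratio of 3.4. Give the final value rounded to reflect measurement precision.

3.2 × 10^2 mm

96.5 mm − 1.929 mm = 94.571 mm; the difference is limited to 1 decimal place (3 s.f.).
Carrying full precision, 94.571 × 3.4 = 321.5414 mm; 3.4 has 2 s.f., so the result keeps min(3, 2) = 2 s.f.
Rounded to 2 significant figures: 3.2 × 10^2 mm.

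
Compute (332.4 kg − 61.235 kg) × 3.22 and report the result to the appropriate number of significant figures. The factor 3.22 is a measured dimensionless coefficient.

873 kg

332.4 kg − 61.235 kg = 271.165 kg; the difference is limited to 1 decimal place (4 s.f.).
Carrying full precision, 271.165 × 3.22 = 873.1513 kg; 3.22 has 3 s.f., so the result keeps min(4, 3) = 3 s.f.
Rounded to 3 significant figures: 873 kg.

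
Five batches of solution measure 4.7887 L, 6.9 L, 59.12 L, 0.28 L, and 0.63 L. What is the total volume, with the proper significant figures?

71.7 L

4.7887 L + 6.9 L + 59.12 L + 0.28 L + 0.63 L = 71.7187 L.
Addition/subtraction keeps the fewest decimal places: 4.7887 → 4 decimal places, 6.9 → 1 decimal place, 59.12 → 2 decimal places, 0.28 → 2 decimal places, 0.63 → 2 decimal places; limit is 1.
Rounded to 1 decimal place: 71.7 L.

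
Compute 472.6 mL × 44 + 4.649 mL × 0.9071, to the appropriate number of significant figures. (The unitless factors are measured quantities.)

2.1 × 10⁴ mL

472.6 × 44 = 20794.4 → 2.1 × 10⁴ mL (2 s.f., last digit at the 10^3 place).
4.649 × 0.9071 = 4.2171079 → 4.217 mL (4 s.f., last digit at the 10^-3 place).
Sum: 20798.6171079 mL; keep the coarser place, 10^3.
Result: 2.1 × 10⁴ mL.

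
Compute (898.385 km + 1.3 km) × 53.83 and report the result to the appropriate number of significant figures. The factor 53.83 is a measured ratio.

898.385 km + 1.3 km = 899.685 km; the sum is limited to 1 decimal place (4 s.f.).
Carrying full precision, 899.685 × 53.83 = 48430.04355 km; 53.83 has 4 s.f., so the result keeps min(4, 4) = 4 s.f.
Rounded to 4 significant figures: 4.843 × 10^4 km.

4.843 × 10^4 km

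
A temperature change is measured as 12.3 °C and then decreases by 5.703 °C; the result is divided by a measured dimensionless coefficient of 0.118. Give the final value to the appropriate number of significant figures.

56 °C

12.3 °C − 5.703 °C = 6.597 °C; the difference is limited to 1 decimal place (2 s.f.).
Carrying full precision, 6.597 ÷ 0.118 = 55.906779661… °C; 0.118 has 3 s.f., so the result keeps min(2, 3) = 2 s.f.
Rounded to 2 significant figures: 56 °C.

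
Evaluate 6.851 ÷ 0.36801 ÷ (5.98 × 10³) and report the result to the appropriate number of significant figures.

6.851 ÷ 0.36801 ÷ (5.98 × 10³) = 0.00311310066007…
Multiplication/division keeps the fewest significant figures: 6.851 → 4 s.f., 0.36801 → 5 s.f., 5.98 × 10³ → 3 s.f.; limit is 3.
Rounded to 3 significant figures: 0.00311.

0.00311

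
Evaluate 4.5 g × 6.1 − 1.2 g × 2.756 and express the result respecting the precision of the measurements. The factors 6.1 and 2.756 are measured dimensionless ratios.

4.5 × 6.1 = 27.45 → 27 g (2 s.f., last digit at the 10^0 place).
1.2 × 2.756 = 3.3072 → 3.3 g (2 s.f., last digit at the 10^-1 place).
Difference: 24.1428 g; keep the coarser place, 10^0.
Result: 24 g.

24 g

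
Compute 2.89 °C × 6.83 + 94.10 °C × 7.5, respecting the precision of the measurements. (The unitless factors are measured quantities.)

7.3 × 10^2 °C

2.89 × 6.83 = 19.7387 → 19.7 °C (3 s.f., last digit at the 10^-1 place).
94.10 × 7.5 = 705.75 → 7.1 × 10^2 °C (2 s.f., last digit at the 10^1 place).
Sum: 725.4887 °C; keep the coarser place, 10^1.
Result: 7.3 × 10^2 °C.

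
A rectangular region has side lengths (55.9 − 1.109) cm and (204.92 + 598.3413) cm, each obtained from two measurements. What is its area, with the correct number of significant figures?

55.9 − 1.109 = 54.791, limited to 1 d.p. → 3 s.f.; 204.92 + 598.3413 = 803.2613, limited to 2 d.p. → 5 s.f.
Carrying full precision, 54.791 × 803.2613 = 44011.4898883; keep min(3, 5) = 3 s.f.
Rounded to 3 significant figures: 4.40 × 10^4 cm².

4.40 × 10^4 cm²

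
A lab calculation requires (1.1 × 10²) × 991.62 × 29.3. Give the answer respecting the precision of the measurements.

(1.1 × 10²) × 991.62 × 29.3 = 3195991.26
Multiplication/division keeps the fewest significant figures: 1.1 × 10² → 2 s.f., 991.62 → 5 s.f., 29.3 → 3 s.f.; limit is 2.
Rounded to 2 significant figures: 3.2 × 10⁶.

3.2 × 10⁶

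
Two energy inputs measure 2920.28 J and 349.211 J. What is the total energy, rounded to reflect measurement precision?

3269.49 J

2920.28 J + 349.211 J = 3269.491 J.
Addition/subtraction keeps the fewest decimal places: 2920.28 → 2 decimal places, 349.211 → 3 decimal places; limit is 2.
Rounded to 2 decimal places: 3269.49 J.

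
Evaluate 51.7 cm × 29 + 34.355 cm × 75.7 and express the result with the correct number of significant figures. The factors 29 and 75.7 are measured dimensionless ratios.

51.7 × 29 = 1499.3 → 1.5 × 10³ cm (2 s.f., last digit at the 10^2 place).
34.355 × 75.7 = 2600.6735 → 2.60 × 10³ cm (3 s.f., last digit at the 10^1 place).
Sum: 4099.9735 cm; keep the coarser place, 10^2.
Result: 4.1 × 10³ cm.

4.1 × 10³ cm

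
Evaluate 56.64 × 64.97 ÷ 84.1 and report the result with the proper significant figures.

43.8

56.64 × 64.97 ÷ 84.1 = 43.7562520809…
Multiplication/division keeps the fewest significant figures: 56.64 → 4 s.f., 64.97 → 4 s.f., 84.1 → 3 s.f.; limit is 3.
Rounded to 3 significant figures: 43.8.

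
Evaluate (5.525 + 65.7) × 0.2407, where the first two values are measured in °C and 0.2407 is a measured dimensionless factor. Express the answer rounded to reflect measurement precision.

5.525 °C + 65.7 °C = 71.225 °C; the sum is limited to 1 decimal place (3 s.f.).
Carrying full precision, 71.225 × 0.2407 = 17.1438575 °C; 0.2407 has 4 s.f., so the result keeps min(3, 4) = 3 s.f.
Rounded to 3 significant figures: 17.1 °C.

17.1 °C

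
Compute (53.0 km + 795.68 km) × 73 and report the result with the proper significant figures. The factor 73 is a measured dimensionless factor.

53.0 km + 795.68 km = 848.68 km; the sum is limited to 1 decimal place (4 s.f.).
Carrying full precision, 848.68 × 73 = 61953.64 km; 73 has 2 s.f., so the result keeps min(4, 2) = 2 s.f.
Rounded to 2 significant figures: 6.2 × 10^4 km.

6.2 × 10^4 km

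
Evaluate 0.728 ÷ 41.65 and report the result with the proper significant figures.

0.728 ÷ 41.65 = 0.0174789915966…
Multiplication/division keeps the fewest significant figures: 0.728 → 3 s.f., 41.65 → 4 s.f.; limit is 3.
Rounded to 3 significant figures: 0.0175.

0.0175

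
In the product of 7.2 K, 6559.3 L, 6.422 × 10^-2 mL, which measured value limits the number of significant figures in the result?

7.2 K → 2 s.f.; 6559.3 L → 5 s.f.; 6.422 × 10^-2 mL → 4 s.f.
The fewest is 2 significant figures, from 7.2 K.

7.2 K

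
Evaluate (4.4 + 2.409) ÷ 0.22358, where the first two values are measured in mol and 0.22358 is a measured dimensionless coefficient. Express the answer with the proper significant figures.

4.4 mol + 2.409 mol = 6.809 mol; the sum is limited to 1 decimal place (2 s.f.).
Carrying full precision, 6.809 ÷ 0.22358 = 30.4544234726… mol; 0.22358 has 5 s.f., so the result keeps min(2, 5) = 2 s.f.
Rounded to 2 significant figures: 30. mol.

30. mol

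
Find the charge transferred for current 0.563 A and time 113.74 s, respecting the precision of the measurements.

charge transferred = 0.563 A × 113.74 s = 64.03562 C.
0.563 has 3 significant figures; 113.74 has 5.
Division/multiplication keeps the fewest: 3 significant figures.
Rounded: 64.0 C.

64.0 C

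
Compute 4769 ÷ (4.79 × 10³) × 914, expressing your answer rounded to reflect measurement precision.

9.10 × 10²

4769 ÷ (4.79 × 10³) × 914 = 909.992901879…
Multiplication/division keeps the fewest significant figures: 4769 → 4 s.f., 4.79 × 10³ → 3 s.f., 914 → 3 s.f.; limit is 3.
Rounded to 3 significant figures: 9.10 × 10².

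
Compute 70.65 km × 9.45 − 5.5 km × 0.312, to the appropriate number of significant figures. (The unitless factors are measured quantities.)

70.65 × 9.45 = 667.6425 → 668 km (3 s.f., last digit at the 10^0 place).
5.5 × 0.312 = 1.716 → 1.7 km (2 s.f., last digit at the 10^-1 place).
Difference: 665.9265 km; keep the coarser place, 10^0.
Result: 666 km.

666 km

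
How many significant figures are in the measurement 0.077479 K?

5

0.077479: leading zeros are not significant.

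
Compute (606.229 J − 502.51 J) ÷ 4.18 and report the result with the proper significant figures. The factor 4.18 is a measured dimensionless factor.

606.229 J − 502.51 J = 103.719 J; the difference is limited to 2 decimal places (5 s.f.).
Carrying full precision, 103.719 ÷ 4.18 = 24.8131578947… J; 4.18 has 3 s.f., so the result keeps min(5, 3) = 3 s.f.
Rounded to 3 significant figures: 24.8 J.

24.8 J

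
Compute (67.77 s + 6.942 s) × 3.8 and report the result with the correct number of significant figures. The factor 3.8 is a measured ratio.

2.8 × 10^2 s

67.77 s + 6.942 s = 74.712 s; the sum is limited to 2 decimal places (4 s.f.).
Carrying full precision, 74.712 × 3.8 = 283.9056 s; 3.8 has 2 s.f., so the result keeps min(4, 2) = 2 s.f.
Rounded to 2 significant figures: 2.8 × 10^2 s.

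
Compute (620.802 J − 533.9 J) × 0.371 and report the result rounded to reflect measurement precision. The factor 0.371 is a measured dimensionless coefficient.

32.2 J

620.802 J − 533.9 J = 86.902 J; the difference is limited to 1 decimal place (3 s.f.).
Carrying full precision, 86.902 × 0.371 = 32.240642 J; 0.371 has 3 s.f., so the result keeps min(3, 3) = 3 s.f.
Rounded to 3 significant figures: 32.2 J.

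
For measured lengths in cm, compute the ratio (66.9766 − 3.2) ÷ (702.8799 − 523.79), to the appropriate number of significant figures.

66.9766 − 3.2 = 63.7766, limited to 1 d.p. → 3 s.f.; 702.8799 − 523.79 = 179.0899, limited to 2 d.p. → 5 s.f.
Carrying full precision, 63.7766 ÷ 179.0899 = 0.35611500146…; keep min(3, 5) = 3 s.f.
Rounded to 3 significant figures: 0.356.

0.356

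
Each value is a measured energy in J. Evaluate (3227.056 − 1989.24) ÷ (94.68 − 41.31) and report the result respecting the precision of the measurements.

3227.056 − 1989.24 = 1237.816, limited to 2 d.p. → 6 s.f.; 94.68 − 41.31 = 53.37, limited to 2 d.p. → 4 s.f.
Carrying full precision, 1237.816 ÷ 53.37 = 23.1931047405…; keep min(6, 4) = 4 s.f.
Rounded to 4 significant figures: 23.19.

23.19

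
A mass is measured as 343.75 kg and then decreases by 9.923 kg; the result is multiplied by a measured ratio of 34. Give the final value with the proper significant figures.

1.1 × 10⁴ kg

343.75 kg − 9.923 kg = 333.827 kg; the difference is limited to 2 decimal places (5 s.f.).
Carrying full precision, 333.827 × 34 = 11350.118 kg; 34 has 2 s.f., so the result keeps min(5, 2) = 2 s.f.
Rounded to 2 significant figures: 1.1 × 10⁴ kg.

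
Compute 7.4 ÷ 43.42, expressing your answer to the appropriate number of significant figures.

7.4 ÷ 43.42 = 0.170428374021…
Multiplication/division keeps the fewest significant figures: 7.4 → 2 s.f., 43.42 → 4 s.f.; limit is 2.
Rounded to 2 significant figures: 0.17.

0.17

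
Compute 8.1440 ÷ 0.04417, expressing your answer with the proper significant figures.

8.1440 ÷ 0.04417 = 184.378537469…
Multiplication/division keeps the fewest significant figures: 8.1440 → 5 s.f., 0.04417 → 4 s.f.; limit is 4.
Rounded to 4 significant figures: 184.4.

184.4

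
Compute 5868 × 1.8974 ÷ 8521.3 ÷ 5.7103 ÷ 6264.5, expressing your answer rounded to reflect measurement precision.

3.653 × 10^-5

5868 × 1.8974 ÷ 8521.3 ÷ 5.7103 ÷ 6264.5 = 0.0000365256377264…
Multiplication/division keeps the fewest significant figures: 5868 → 4 s.f., 1.8974 → 5 s.f., 8521.3 → 5 s.f., 5.7103 → 5 s.f., 6264.5 → 5 s.f.; limit is 4.
Rounded to 4 significant figures: 3.653 × 10^-5.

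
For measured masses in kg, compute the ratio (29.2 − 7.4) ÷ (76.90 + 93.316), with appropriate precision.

0.128

29.2 − 7.4 = 21.8, limited to 1 d.p. → 3 s.f.; 76.90 + 93.316 = 170.216, limited to 2 d.p. → 5 s.f.
Carrying full precision, 21.8 ÷ 170.216 = 0.128072566621…; keep min(3, 5) = 3 s.f.
Rounded to 3 significant figures: 0.128.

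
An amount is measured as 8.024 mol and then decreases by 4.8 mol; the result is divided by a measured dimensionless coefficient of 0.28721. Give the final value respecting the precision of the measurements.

8.024 mol − 4.8 mol = 3.224 mol; the difference is limited to 1 decimal place (2 s.f.).
Carrying full precision, 3.224 ÷ 0.28721 = 11.2252358901… mol; 0.28721 has 5 s.f., so the result keeps min(2, 5) = 2 s.f.
Rounded to 2 significant figures: 11 mol.

11 mol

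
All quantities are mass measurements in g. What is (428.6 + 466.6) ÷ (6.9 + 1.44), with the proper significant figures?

428.6 + 466.6 = 895.2, limited to 1 d.p. → 4 s.f.; 6.9 + 1.44 = 8.34, limited to 1 d.p. → 2 s.f.
Carrying full precision, 895.2 ÷ 8.34 = 107.338129496…; keep min(4, 2) = 2 s.f.
Rounded to 2 significant figures: 1.1 × 10².

1.1 × 10²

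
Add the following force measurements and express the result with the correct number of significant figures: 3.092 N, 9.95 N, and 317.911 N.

3.092 N + 9.95 N + 317.911 N = 330.953 N.
Addition/subtraction keeps the fewest decimal places: 3.092 → 3 decimal places, 9.95 → 2 decimal places, 317.911 → 3 decimal places; limit is 2.
Rounded to 2 decimal places: 330.95 N.

330.95 N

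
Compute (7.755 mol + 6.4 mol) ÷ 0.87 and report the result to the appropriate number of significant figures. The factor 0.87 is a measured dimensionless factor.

7.755 mol + 6.4 mol = 14.155 mol; the sum is limited to 1 decimal place (3 s.f.).
Carrying full precision, 14.155 ÷ 0.87 = 16.2701149425… mol; 0.87 has 2 s.f., so the result keeps min(3, 2) = 2 s.f.
Rounded to 2 significant figures: 16 mol.

16 mol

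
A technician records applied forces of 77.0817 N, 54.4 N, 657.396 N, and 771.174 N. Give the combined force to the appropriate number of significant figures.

77.0817 N + 54.4 N + 657.396 N + 771.174 N = 1560.0517 N.
Addition/subtraction keeps the fewest decimal places: 77.0817 → 4 decimal places, 54.4 → 1 decimal place, 657.396 → 3 decimal places, 771.174 → 3 decimal places; limit is 1.
Rounded to 1 decimal place: 1560.1 N.

1560.1 N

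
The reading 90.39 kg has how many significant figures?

4

90.39: zeros between nonzero digits are significant.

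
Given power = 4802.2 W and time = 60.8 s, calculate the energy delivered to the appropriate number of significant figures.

energy delivered = 4802.2 W × 60.8 s = 291973.76 J.
4802.2 has 5 significant figures; 60.8 has 3.
Division/multiplication keeps the fewest: 3 significant figures.
Rounded: 2.92 × 10⁵ J.

2.92 × 10⁵ J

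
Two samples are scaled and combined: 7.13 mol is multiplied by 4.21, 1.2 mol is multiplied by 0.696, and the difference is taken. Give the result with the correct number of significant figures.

7.13 × 4.21 = 30.0173 → 30.0 mol (3 s.f., last digit at the 10^-1 place).
1.2 × 0.696 = 0.8352 → 0.84 mol (2 s.f., last digit at the 10^-2 place).
Difference: 29.1821 mol; keep the coarser place, 10^-1.
Result: 29.2 mol.

29.2 mol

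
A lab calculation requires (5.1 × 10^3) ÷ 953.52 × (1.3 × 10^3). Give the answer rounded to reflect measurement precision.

(5.1 × 10^3) ÷ 953.52 × (1.3 × 10^3) = 6953.18399195…
Multiplication/division keeps the fewest significant figures: 5.1 × 10^3 → 2 s.f., 953.52 → 5 s.f., 1.3 × 10^3 → 2 s.f.; limit is 2.
Rounded to 2 significant figures: 7.0 × 10^3.

7.0 × 10^3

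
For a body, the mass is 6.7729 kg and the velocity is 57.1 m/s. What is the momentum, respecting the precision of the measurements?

momentum = 6.7729 kg × 57.1 m/s = 386.73259 kg·m/s.
6.7729 has 5 significant figures; 57.1 has 3.
Division/multiplication keeps the fewest: 3 significant figures.
Rounded: 387 kg·m/s.

387 kg·m/s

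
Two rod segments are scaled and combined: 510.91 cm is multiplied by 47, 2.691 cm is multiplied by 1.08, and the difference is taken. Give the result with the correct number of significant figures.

2.4 × 10⁴ cm

510.91 × 47 = 24012.77 → 2.4 × 10⁴ cm (2 s.f., last digit at the 10^3 place).
2.691 × 1.08 = 2.90628 → 2.91 cm (3 s.f., last digit at the 10^-2 place).
Difference: 24009.86372 cm; keep the coarser place, 10^3.
Result: 2.4 × 10⁴ cm.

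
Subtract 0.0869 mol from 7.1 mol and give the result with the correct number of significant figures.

7.1 mol − 0.0869 mol = 7.0131 mol.
Addition/subtraction keeps the fewest decimal places: 7.1 → 1 decimal place, 0.0869 → 4 decimal places; limit is 1.
Rounded to 1 decimal place: 7.0 mol.

7.0 mol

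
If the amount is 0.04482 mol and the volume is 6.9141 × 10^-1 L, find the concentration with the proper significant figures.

0.06482 mol/L

concentration = 0.04482 mol ÷ 6.9141 × 10^-1 L = 0.0648240551916… mol/L.
0.04482 has 4 significant figures; 6.9141 × 10^-1 has 5.
Division/multiplication keeps the fewest: 4 significant figures.
Rounded: 0.06482 mol/L.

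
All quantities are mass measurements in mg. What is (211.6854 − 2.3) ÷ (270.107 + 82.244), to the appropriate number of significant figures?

211.6854 − 2.3 = 209.3854, limited to 1 d.p. → 4 s.f.; 270.107 + 82.244 = 352.351, limited to 3 d.p. → 6 s.f.
Carrying full precision, 209.3854 ÷ 352.351 = 0.594252322258…; keep min(4, 6) = 4 s.f.
Rounded to 4 significant figures: 0.5943.

0.5943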